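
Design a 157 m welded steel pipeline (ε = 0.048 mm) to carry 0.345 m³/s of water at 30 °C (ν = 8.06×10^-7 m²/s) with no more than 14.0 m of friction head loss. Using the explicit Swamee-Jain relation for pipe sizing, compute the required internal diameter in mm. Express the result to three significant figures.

D ≈ 277 mm

Swamee-Jain (Type III): D = 0.66·[ε^1.25·(LQ²/(gh_f))^4.75 + ν·Q^9.4·(L/(gh_f))^5.2]^0.04
LQ²/(gh_f) = 0.1361; L/(gh_f) = 1.143
Term 1 = ε^1.25·(…)^4.75 = 3.07×10^-10; Term 2 = ν·Q^9.4·(…)^5.2 = 7.31×10^-11
D = 0.66·(3.07×10^-10 + 7.31×10^-11)^0.04 = 0.2772 m = 277 mm
Check: V = 5.72 m/s, Re = 1.97×10^6, f = 0.01399, h_f = 13.2 m ≈ 14.0 m ✓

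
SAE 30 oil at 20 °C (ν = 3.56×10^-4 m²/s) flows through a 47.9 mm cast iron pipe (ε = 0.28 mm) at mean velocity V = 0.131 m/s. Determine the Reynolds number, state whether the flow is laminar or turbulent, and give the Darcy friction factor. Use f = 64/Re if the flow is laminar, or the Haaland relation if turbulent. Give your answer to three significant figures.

Re = VD/ν = 0.1310·0.0479/3.56×10^-4 = 17.6
Re < 2300 → laminar → f = 64/Re = 3.631

Re ≈ 17.6; laminar; f = 64/Re ≈ 3.63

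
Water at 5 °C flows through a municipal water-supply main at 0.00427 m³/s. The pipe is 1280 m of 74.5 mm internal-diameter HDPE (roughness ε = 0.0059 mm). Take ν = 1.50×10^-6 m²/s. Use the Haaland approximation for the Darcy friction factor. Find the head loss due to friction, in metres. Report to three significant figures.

V = 4Q/(πD²) = 4·0.00427/(π·0.0745²) = 0.9795 m/s
Re = VD/ν = 0.9795·0.0745/1.50×10^-6 = 4.87×10^4 → turbulent
ε/D = 0.0059/74.5 = 7.92×10^-5
Haaland: f = 0.02106
h_f = f(L/D)V²/(2g) = 0.02106·(1280/0.0745)·0.9795²/(2·9.81) = 17.69 m

h_f ≈ 17.7 m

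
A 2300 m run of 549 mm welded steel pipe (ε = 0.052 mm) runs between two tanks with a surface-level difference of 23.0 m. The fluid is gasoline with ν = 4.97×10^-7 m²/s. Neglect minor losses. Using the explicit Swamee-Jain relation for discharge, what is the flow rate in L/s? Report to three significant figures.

Swamee-Jain (Type II): Q = -0.965·√(gD⁵h_f/L)·ln[ε/(3.7D) + √(3.17ν²L/(gD³h_f))]
√(gD⁵h_f/L) = √(9.81·0.549⁵·23.0/2300) = 0.06995
ε/(3.7D) = 2.56×10^-5; √(3.17ν²L/(gD³h_f)) = 6.95×10^-6
Q = -0.965·0.06995·ln(3.254×10^-5) = 0.6975 m³/s
Check: V = 2.95 m/s, Re = 3.25×10^6, f = 0.01248, h_f = 23.1 m ≈ 23.0 m ✓

Q ≈ 697 L/s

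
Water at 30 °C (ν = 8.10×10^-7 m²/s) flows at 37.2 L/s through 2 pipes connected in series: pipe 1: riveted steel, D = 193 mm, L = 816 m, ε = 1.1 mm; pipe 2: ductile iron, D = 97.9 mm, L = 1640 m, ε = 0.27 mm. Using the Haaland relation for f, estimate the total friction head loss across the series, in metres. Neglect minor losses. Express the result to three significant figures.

H ≈ 550 m

Pipe 1: V = 1.272 m/s, Re = 3.03×10^5, ε/D = 0.00570, f = 0.03193, h_1 = f(L/D)V²/2g = 11.13 m
Pipe 2: V = 4.942 m/s, Re = 5.97×10^5, ε/D = 0.00276, f = 0.02583, h_2 = f(L/D)V²/2g = 538.5 m
Series → Q common, losses add: H = Σh = 549.6 m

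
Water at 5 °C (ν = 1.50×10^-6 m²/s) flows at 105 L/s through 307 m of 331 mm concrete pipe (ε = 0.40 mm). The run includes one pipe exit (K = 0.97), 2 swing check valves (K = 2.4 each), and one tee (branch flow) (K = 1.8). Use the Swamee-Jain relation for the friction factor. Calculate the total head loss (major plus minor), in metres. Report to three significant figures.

H_L ≈ 2.10 m

V = 4Q/(πD²) = 1.220 m/s; V²/2g = 0.07589 m
Re = 2.69×10^5, ε/D = 0.00121 → f = 0.02167 (Swamee-Jain)
Major: h_f = f(L/D)·V²/2g = 0.02167·927.5·0.07589 = 1.525 m
Minor: ΣK = 7.57; h_m = ΣK·V²/2g = 0.5745 m
Total H_L = 1.525 + 0.5745 = 2.100 m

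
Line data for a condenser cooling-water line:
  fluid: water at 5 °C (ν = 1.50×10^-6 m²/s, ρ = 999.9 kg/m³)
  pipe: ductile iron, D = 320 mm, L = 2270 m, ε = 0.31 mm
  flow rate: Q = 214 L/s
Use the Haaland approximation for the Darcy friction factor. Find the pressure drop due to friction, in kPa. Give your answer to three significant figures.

V = 4Q/(πD²) = 4·0.214/(π·0.320²) = 2.661 m/s
Re = VD/ν = 2.661·0.320/1.50×10^-6 = 5.68×10^5 → turbulent
ε/D = 0.31/320 = 9.69×10^-4
Haaland: f = 0.02000
h_f = f(L/D)V²/(2g) = 0.02000·(2270/0.320)·2.661²/(2·9.81) = 51.19 m
Δp = ρg·h_f = 999.9·9.81·51.19 = 502.1 kPa

Δp ≈ 502 kPa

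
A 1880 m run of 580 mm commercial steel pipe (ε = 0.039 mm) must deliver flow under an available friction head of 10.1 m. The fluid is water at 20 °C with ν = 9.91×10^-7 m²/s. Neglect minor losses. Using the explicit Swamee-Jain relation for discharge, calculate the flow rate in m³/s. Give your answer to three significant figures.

Q ≈ 0.581 m³/s

Swamee-Jain (Type II): Q = -0.965·√(gD⁵h_f/L)·ln[ε/(3.7D) + √(3.17ν²L/(gD³h_f))]
√(gD⁵h_f/L) = √(9.81·0.580⁵·10.1/1880) = 0.05881
ε/(3.7D) = 1.82×10^-5; √(3.17ν²L/(gD³h_f)) = 1.74×10^-5
Q = -0.965·0.05881·ln(3.557×10^-5) = 0.5814 m³/s
Check: V = 2.20 m/s, Re = 1.29×10^6, f = 0.01269, h_f = 10.1 m ≈ 10.1 m ✓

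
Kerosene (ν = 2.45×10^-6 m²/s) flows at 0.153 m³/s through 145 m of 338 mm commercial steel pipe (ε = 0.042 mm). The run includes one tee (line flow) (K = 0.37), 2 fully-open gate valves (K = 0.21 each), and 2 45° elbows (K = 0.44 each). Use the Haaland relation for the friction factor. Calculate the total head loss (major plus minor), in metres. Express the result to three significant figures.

H_L ≈ 1.26 m

V = 4Q/(πD²) = 1.705 m/s; V²/2g = 0.1482 m
Re = 2.35×10^5, ε/D = 1.24×10^-4 → f = 0.01597 (Haaland)
Major: h_f = f(L/D)·V²/2g = 0.01597·429.0·0.1482 = 1.015 m
Minor: ΣK = 1.67; h_m = ΣK·V²/2g = 0.2475 m
Total H_L = 1.015 + 0.2475 = 1.263 m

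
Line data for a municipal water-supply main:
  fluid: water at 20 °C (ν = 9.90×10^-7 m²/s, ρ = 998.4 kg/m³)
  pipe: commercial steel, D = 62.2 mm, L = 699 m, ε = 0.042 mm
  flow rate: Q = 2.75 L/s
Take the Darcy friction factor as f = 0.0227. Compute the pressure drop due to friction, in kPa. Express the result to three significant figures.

V = 4Q/(πD²) = 4·0.00275/(π·0.0622²) = 0.9050 m/s
h_f = f(L/D)V²/(2g) = 0.02270·(699/0.0622)·0.9050²/(2·9.81) = 10.65 m
Δp = ρg·h_f = 998.4·9.81·10.65 = 104.3 kPa

Δp ≈ 104 kPa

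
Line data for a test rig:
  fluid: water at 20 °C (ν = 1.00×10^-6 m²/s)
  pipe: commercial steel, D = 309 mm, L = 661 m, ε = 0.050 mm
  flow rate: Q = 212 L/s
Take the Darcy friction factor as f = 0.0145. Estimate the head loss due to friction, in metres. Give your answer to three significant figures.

h_f ≈ 12.6 m

V = 4Q/(πD²) = 4·0.212/(π·0.309²) = 2.827 m/s
h_f = f(L/D)V²/(2g) = 0.01450·(661/0.309)·2.827²/(2·9.81) = 12.63 m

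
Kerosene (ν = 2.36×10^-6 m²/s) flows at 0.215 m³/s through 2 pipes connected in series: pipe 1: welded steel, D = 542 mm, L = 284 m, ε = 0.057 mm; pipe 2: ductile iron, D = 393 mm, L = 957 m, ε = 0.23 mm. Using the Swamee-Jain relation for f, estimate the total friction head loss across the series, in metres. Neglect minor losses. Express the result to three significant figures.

H ≈ 7.72 m

Pipe 1: V = 0.9319 m/s, Re = 2.14×10^5, ε/D = 1.05×10^-4, f = 0.01626, h_1 = f(L/D)V²/2g = 0.3771 m
Pipe 2: V = 1.772 m/s, Re = 2.95×10^5, ε/D = 5.85×10^-4, f = 0.01882, h_2 = f(L/D)V²/2g = 7.338 m
Series → Q common, losses add: H = Σh = 7.715 m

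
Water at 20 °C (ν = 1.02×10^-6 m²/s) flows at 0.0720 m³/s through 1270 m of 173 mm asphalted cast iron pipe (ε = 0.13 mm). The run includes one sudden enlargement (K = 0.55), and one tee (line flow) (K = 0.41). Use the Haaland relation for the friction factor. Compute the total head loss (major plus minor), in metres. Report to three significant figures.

H_L ≈ 67.1 m

V = 4Q/(πD²) = 3.063 m/s; V²/2g = 0.4782 m
Re = 5.20×10^5, ε/D = 7.51×10^-4 → f = 0.01899 (Haaland)
Major: h_f = f(L/D)·V²/2g = 0.01899·7341·0.4782 = 66.66 m
Minor: ΣK = 0.960; h_m = ΣK·V²/2g = 0.4591 m
Total H_L = 66.66 + 0.4591 = 67.12 m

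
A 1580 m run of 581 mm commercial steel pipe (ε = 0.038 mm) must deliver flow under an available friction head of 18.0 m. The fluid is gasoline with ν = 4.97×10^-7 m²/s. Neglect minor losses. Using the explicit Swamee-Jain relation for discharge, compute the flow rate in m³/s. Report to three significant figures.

Q ≈ 0.884 m³/s

Swamee-Jain (Type II): Q = -0.965·√(gD⁵h_f/L)·ln[ε/(3.7D) + √(3.17ν²L/(gD³h_f))]
√(gD⁵h_f/L) = √(9.81·0.581⁵·18.0/1580) = 0.08602
ε/(3.7D) = 1.77×10^-5; √(3.17ν²L/(gD³h_f)) = 5.98×10^-6
Q = -0.965·0.08602·ln(2.365×10^-5) = 0.8842 m³/s
Check: V = 3.34 m/s, Re = 3.90×10^6, f = 0.01175, h_f = 18.1 m ≈ 18.0 m ✓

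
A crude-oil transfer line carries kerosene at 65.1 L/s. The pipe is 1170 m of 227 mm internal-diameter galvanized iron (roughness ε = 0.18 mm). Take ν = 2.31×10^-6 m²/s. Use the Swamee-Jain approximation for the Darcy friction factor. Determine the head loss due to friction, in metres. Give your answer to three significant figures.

h_f ≈ 14.1 m

V = 4Q/(πD²) = 4·0.0651/(π·0.227²) = 1.609 m/s
Re = VD/ν = 1.609·0.227/2.31×10^-6 = 1.58×10^5 → turbulent
ε/D = 0.18/227 = 7.93×10^-4
Swamee-Jain: f = 0.02070
h_f = f(L/D)V²/(2g) = 0.02070·(1170/0.227)·1.609²/(2·9.81) = 14.07 m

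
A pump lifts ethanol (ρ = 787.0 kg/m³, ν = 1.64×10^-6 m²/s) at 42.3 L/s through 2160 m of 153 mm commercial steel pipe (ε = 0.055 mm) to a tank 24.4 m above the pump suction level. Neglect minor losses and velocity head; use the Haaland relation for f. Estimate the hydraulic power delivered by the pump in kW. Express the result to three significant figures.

P_hyd ≈ 30.0 kW

V = 4Q/(πD²) = 2.301 m/s; Re = 2.15×10^5; ε/D = 3.59×10^-4; f = 0.01773
h_f = f(L/D)V²/2g = 67.54 m
Total head H = z + h_f = 24.4 + 67.54 = 91.94 m
P_hyd = ρgQH = 787.0·9.81·0.0423·91.94 = 30.03 kW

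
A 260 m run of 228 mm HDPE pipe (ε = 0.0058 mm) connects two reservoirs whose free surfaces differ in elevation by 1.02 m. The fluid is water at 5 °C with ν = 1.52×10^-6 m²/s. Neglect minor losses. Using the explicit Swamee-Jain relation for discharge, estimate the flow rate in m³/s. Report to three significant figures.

Q ≈ 0.0419 m³/s

Swamee-Jain (Type II): Q = -0.965·√(gD⁵h_f/L)·ln[ε/(3.7D) + √(3.17ν²L/(gD³h_f))]
√(gD⁵h_f/L) = √(9.81·0.228⁵·1.02/260) = 0.004870
ε/(3.7D) = 6.88×10^-6; √(3.17ν²L/(gD³h_f)) = 1.27×10^-4
Q = -0.965·0.004870·ln(1.336×10^-4) = 0.04192 m³/s
Check: V = 1.03 m/s, Re = 1.54×10^5, f = 0.01655, h_f = 1.01 m ≈ 1.02 m ✓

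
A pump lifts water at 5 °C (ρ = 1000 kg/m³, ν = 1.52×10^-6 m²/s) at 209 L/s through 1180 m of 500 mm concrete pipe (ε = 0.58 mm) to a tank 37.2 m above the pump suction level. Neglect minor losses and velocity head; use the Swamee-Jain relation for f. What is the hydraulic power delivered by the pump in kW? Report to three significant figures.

V = 4Q/(πD²) = 1.064 m/s; Re = 3.50×10^5; ε/D = 0.00116; f = 0.02126
h_f = f(L/D)V²/2g = 2.897 m
Total head H = z + h_f = 37.2 + 2.897 = 40.10 m
P_hyd = ρgQH = 1000·9.81·0.209·40.10 = 82.21 kW

P_hyd ≈ 82.2 kW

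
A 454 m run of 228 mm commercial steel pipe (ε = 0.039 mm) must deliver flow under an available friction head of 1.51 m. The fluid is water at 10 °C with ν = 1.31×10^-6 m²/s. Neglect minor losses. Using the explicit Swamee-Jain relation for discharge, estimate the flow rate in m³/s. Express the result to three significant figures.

Swamee-Jain (Type II): Q = -0.965·√(gD⁵h_f/L)·ln[ε/(3.7D) + √(3.17ν²L/(gD³h_f))]
√(gD⁵h_f/L) = √(9.81·0.228⁵·1.51/454) = 0.004484
ε/(3.7D) = 4.62×10^-5; √(3.17ν²L/(gD³h_f)) = 1.19×10^-4
Q = -0.965·0.004484·ln(1.648×10^-4) = 0.03769 m³/s
Check: V = 0.923 m/s, Re = 1.61×10^5, f = 0.01747, h_f = 1.51 m ≈ 1.51 m ✓

Q ≈ 0.0377 m³/s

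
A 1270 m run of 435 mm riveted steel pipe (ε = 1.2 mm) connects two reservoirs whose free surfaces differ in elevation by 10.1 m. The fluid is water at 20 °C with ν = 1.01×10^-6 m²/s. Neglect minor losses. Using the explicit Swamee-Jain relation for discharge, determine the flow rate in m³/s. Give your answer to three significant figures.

Swamee-Jain (Type II): Q = -0.965·√(gD⁵h_f/L)·ln[ε/(3.7D) + √(3.17ν²L/(gD³h_f))]
√(gD⁵h_f/L) = √(9.81·0.435⁵·10.1/1270) = 0.03486
ε/(3.7D) = 7.46×10^-4; √(3.17ν²L/(gD³h_f)) = 2.24×10^-5
Q = -0.965·0.03486·ln(7.680×10^-4) = 0.2412 m³/s
Check: V = 1.62 m/s, Re = 6.99×10^5, f = 0.02586, h_f = 10.1 m ≈ 10.1 m ✓

Q ≈ 0.241 m³/s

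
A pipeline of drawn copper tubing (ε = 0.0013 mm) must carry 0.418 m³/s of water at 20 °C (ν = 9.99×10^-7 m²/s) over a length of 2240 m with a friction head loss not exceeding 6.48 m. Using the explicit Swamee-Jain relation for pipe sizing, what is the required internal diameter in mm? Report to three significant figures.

Swamee-Jain (Type III): D = 0.66·[ε^1.25·(LQ²/(gh_f))^4.75 + ν·Q^9.4·(L/(gh_f))^5.2]^0.04
LQ²/(gh_f) = 6.157; L/(gh_f) = 35.24
Term 1 = ε^1.25·(…)^4.75 = 2.47×10^-4; Term 2 = ν·Q^9.4·(…)^5.2 = 0.0304
D = 0.66·(2.47×10^-4 + 0.0304)^0.04 = 0.5741 m = 574 mm
Check: V = 1.61 m/s, Re = 9.28×10^5, f = 0.01181, h_f = 6.12 m ≈ 6.48 m ✓

D ≈ 574 mm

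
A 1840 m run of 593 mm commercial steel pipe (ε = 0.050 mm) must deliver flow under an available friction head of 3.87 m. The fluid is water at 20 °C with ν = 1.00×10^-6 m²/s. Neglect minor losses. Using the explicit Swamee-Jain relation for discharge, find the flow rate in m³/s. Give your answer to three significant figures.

Swamee-Jain (Type II): Q = -0.965·√(gD⁵h_f/L)·ln[ε/(3.7D) + √(3.17ν²L/(gD³h_f))]
√(gD⁵h_f/L) = √(9.81·0.593⁵·3.87/1840) = 0.03890
ε/(3.7D) = 2.28×10^-5; √(3.17ν²L/(gD³h_f)) = 2.71×10^-5
Q = -0.965·0.03890·ln(4.993×10^-5) = 0.3718 m³/s
Check: V = 1.35 m/s, Re = 7.98×10^5, f = 0.01356, h_f = 3.89 m ≈ 3.87 m ✓

Q ≈ 0.372 m³/s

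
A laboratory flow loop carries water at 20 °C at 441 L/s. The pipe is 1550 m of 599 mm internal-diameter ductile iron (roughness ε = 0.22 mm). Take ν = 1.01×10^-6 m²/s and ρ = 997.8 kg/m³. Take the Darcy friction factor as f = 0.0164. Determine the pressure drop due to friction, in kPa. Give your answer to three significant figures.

Δp ≈ 51.9 kPa

V = 4Q/(πD²) = 4·0.441/(π·0.599²) = 1.565 m/s
h_f = f(L/D)V²/(2g) = 0.01640·(1550/0.599)·1.565²/(2·9.81) = 5.297 m
Δp = ρg·h_f = 997.8·9.81·5.297 = 51.85 kPa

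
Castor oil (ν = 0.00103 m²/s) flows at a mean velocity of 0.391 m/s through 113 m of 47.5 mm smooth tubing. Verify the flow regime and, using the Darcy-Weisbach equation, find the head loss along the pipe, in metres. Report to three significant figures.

Re = VD/ν = 0.391·0.04750/0.00103 = 18.0 → laminar (Re < 2300)
f = 64/Re = 3.549
h_f = f(L/D)V²/(2g) = 3.549·(113/0.04750)·0.391²/(2·9.81) = 65.79 m

h_f ≈ 65.8 m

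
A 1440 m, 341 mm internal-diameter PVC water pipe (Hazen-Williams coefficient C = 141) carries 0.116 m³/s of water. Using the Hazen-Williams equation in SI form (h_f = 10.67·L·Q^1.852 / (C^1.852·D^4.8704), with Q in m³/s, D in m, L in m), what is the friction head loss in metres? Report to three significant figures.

h_f ≈ 5.61 m

h_f = 10.67·1440·0.116^1.852 / (141^1.852·0.341^4.8704) = 5.613 m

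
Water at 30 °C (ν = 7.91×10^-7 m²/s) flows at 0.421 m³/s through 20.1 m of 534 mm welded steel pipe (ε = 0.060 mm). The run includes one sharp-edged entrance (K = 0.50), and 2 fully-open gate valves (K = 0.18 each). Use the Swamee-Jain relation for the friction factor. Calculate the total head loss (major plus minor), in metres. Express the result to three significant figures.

V = 4Q/(πD²) = 1.880 m/s; V²/2g = 0.1801 m
Re = 1.27×10^6, ε/D = 1.12×10^-4 → f = 0.01345 (Swamee-Jain)
Major: h_f = f(L/D)·V²/2g = 0.01345·37.64·0.1801 = 0.09117 m
Minor: ΣK = 0.860; h_m = ΣK·V²/2g = 0.1549 m
Total H_L = 0.09117 + 0.1549 = 0.2461 m

H_L ≈ 0.246 m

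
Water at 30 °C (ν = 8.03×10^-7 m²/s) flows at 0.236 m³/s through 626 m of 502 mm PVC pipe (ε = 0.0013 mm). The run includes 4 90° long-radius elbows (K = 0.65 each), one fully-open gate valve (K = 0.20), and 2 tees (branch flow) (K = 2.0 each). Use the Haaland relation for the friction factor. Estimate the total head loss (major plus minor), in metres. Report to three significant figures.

H_L ≈ 1.60 m

V = 4Q/(πD²) = 1.192 m/s; V²/2g = 0.07247 m
Re = 7.45×10^5, ε/D = 2.59×10^-6 → f = 0.01221 (Haaland)
Major: h_f = f(L/D)·V²/2g = 0.01221·1247·0.07247 = 1.104 m
Minor: ΣK = 6.80; h_m = ΣK·V²/2g = 0.4928 m
Total H_L = 1.104 + 0.4928 = 1.597 m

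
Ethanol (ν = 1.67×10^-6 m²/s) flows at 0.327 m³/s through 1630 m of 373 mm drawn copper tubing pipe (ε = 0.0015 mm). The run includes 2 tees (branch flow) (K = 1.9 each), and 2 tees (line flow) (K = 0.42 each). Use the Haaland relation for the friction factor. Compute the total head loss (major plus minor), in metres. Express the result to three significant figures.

V = 4Q/(πD²) = 2.993 m/s; V²/2g = 0.4564 m
Re = 6.68×10^5, ε/D = 4.02×10^-6 → f = 0.01246 (Haaland)
Major: h_f = f(L/D)·V²/2g = 0.01246·4370·0.4564 = 24.86 m
Minor: ΣK = 4.64; h_m = ΣK·V²/2g = 2.118 m
Total H_L = 24.86 + 2.118 = 26.98 m

H_L ≈ 27.0 m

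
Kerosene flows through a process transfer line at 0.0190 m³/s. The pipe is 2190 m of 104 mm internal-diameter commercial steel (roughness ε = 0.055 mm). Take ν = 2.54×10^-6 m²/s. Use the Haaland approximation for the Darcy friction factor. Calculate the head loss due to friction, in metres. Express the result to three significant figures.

V = 4Q/(πD²) = 4·0.0190/(π·0.104²) = 2.237 m/s
Re = VD/ν = 2.237·0.104/2.54×10^-6 = 9.16×10^4 → turbulent
ε/D = 0.055/104 = 5.29×10^-4
Haaland: f = 0.02041
h_f = f(L/D)V²/(2g) = 0.02041·(2190/0.104)·2.237²/(2·9.81) = 109.6 m

h_f ≈ 110 m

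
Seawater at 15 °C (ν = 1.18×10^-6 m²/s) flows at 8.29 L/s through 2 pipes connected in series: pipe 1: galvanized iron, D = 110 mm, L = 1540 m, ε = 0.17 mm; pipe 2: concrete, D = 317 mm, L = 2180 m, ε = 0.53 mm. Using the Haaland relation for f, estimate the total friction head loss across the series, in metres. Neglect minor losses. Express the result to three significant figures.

H ≈ 13.2 m

Pipe 1: V = 0.8723 m/s, Re = 8.13×10^4, ε/D = 0.00155, f = 0.02407, h_1 = f(L/D)V²/2g = 13.07 m
Pipe 2: V = 0.1050 m/s, Re = 2.82×10^4, ε/D = 0.00167, f = 0.02737, h_2 = f(L/D)V²/2g = 0.1058 m
Series → Q common, losses add: H = Σh = 13.17 m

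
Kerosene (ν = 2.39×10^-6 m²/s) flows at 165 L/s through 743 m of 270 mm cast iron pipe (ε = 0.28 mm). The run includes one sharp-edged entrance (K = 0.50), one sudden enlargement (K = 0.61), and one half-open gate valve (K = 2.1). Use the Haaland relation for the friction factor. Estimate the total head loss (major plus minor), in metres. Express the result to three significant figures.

V = 4Q/(πD²) = 2.882 m/s; V²/2g = 0.4233 m
Re = 3.26×10^5, ε/D = 0.00104 → f = 0.02062 (Haaland)
Major: h_f = f(L/D)·V²/2g = 0.02062·2752·0.4233 = 24.02 m
Minor: ΣK = 3.21; h_m = ΣK·V²/2g = 1.359 m
Total H_L = 24.02 + 1.359 = 25.37 m

H_L ≈ 25.4 m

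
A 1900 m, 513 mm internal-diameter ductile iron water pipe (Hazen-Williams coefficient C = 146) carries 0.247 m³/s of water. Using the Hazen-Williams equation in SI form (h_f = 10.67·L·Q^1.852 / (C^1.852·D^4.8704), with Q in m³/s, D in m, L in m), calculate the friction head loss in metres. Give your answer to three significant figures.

h_f ≈ 3.85 m

h_f = 10.67·1900·0.247^1.852 / (146^1.852·0.513^4.8704) = 3.852 m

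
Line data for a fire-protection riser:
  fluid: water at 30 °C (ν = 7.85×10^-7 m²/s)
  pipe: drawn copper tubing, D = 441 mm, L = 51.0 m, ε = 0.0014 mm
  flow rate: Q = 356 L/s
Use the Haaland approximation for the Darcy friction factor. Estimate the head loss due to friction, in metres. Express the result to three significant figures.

h_f ≈ 0.357 m

V = 4Q/(πD²) = 4·0.356/(π·0.441²) = 2.331 m/s
Re = VD/ν = 2.331·0.441/7.85×10^-7 = 1.31×10^6 → turbulent
ε/D = 0.0014/441 = 3.17×10^-6
Haaland: f = 0.01114
h_f = f(L/D)V²/(2g) = 0.01114·(51.0/0.441)·2.331²/(2·9.81) = 0.3567 m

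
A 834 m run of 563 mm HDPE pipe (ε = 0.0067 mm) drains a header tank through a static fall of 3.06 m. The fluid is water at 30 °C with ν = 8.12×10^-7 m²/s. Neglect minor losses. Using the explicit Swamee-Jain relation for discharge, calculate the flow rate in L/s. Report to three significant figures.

Q ≈ 468 L/s

Swamee-Jain (Type II): Q = -0.965·√(gD⁵h_f/L)·ln[ε/(3.7D) + √(3.17ν²L/(gD³h_f))]
√(gD⁵h_f/L) = √(9.81·0.563⁵·3.06/834) = 0.04512
ε/(3.7D) = 3.22×10^-6; √(3.17ν²L/(gD³h_f)) = 1.80×10^-5
Q = -0.965·0.04512·ln(2.126×10^-5) = 0.4685 m³/s
Check: V = 1.88 m/s, Re = 1.30×10^6, f = 0.01145, h_f = 3.06 m ≈ 3.06 m ✓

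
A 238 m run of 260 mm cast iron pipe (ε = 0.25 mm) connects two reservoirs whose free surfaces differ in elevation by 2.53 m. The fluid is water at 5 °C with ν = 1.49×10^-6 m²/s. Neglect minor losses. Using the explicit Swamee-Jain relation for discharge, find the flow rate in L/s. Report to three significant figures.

Q ≈ 86.4 L/s

Swamee-Jain (Type II): Q = -0.965·√(gD⁵h_f/L)·ln[ε/(3.7D) + √(3.17ν²L/(gD³h_f))]
√(gD⁵h_f/L) = √(9.81·0.260⁵·2.53/238) = 0.01113
ε/(3.7D) = 2.60×10^-4; √(3.17ν²L/(gD³h_f)) = 6.20×10^-5
Q = -0.965·0.01113·ln(3.218×10^-4) = 0.08638 m³/s
Check: V = 1.63 m/s, Re = 2.84×10^5, f = 0.02064, h_f = 2.55 m ≈ 2.53 m ✓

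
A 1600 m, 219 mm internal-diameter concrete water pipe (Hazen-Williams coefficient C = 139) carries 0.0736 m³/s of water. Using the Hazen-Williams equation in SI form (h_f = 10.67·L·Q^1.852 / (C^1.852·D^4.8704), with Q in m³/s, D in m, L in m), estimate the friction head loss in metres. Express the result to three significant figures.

h_f = 10.67·1600·0.0736^1.852 / (139^1.852·0.219^4.8704) = 23.83 m

h_f ≈ 23.8 m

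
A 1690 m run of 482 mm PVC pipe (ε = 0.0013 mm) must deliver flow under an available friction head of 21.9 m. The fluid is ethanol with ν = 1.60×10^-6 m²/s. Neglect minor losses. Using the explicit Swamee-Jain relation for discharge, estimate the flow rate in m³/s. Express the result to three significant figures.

Q ≈ 0.589 m³/s

Swamee-Jain (Type II): Q = -0.965·√(gD⁵h_f/L)·ln[ε/(3.7D) + √(3.17ν²L/(gD³h_f))]
√(gD⁵h_f/L) = √(9.81·0.482⁵·21.9/1690) = 0.05751
ε/(3.7D) = 7.29×10^-7; √(3.17ν²L/(gD³h_f)) = 2.39×10^-5
Q = -0.965·0.05751·ln(2.461×10^-5) = 0.5889 m³/s
Check: V = 3.23 m/s, Re = 9.72×10^5, f = 0.01173, h_f = 21.8 m ≈ 21.9 m ✓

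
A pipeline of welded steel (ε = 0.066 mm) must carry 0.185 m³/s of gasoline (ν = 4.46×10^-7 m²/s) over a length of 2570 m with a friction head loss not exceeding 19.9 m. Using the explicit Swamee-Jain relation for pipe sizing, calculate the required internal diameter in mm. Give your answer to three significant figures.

D ≈ 354 mm

Swamee-Jain (Type III): D = 0.66·[ε^1.25·(LQ²/(gh_f))^4.75 + ν·Q^9.4·(L/(gh_f))^5.2]^0.04
LQ²/(gh_f) = 0.4506; L/(gh_f) = 13.16
Term 1 = ε^1.25·(…)^4.75 = 1.35×10^-7; Term 2 = ν·Q^9.4·(…)^5.2 = 3.82×10^-8
D = 0.66·(1.35×10^-7 + 3.82×10^-8)^0.04 = 0.3541 m = 354 mm
Check: V = 1.88 m/s, Re = 1.49×10^6, f = 0.01432, h_f = 18.7 m ≈ 19.9 m ✓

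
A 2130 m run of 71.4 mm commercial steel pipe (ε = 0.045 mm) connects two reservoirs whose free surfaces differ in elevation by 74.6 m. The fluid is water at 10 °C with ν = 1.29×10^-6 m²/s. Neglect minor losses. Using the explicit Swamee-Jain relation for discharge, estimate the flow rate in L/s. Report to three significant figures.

Q ≈ 6.08 L/s

Swamee-Jain (Type II): Q = -0.965·√(gD⁵h_f/L)·ln[ε/(3.7D) + √(3.17ν²L/(gD³h_f))]
√(gD⁵h_f/L) = √(9.81·0.0714⁵·74.6/2130) = 7.985×10^-4
ε/(3.7D) = 1.70×10^-4; √(3.17ν²L/(gD³h_f)) = 2.05×10^-4
Q = -0.965·7.985×10^-4·ln(3.757×10^-4) = 0.006077 m³/s
Check: V = 1.52 m/s, Re = 8.40×10^4, f = 0.02141, h_f = 75.0 m ≈ 74.6 m ✓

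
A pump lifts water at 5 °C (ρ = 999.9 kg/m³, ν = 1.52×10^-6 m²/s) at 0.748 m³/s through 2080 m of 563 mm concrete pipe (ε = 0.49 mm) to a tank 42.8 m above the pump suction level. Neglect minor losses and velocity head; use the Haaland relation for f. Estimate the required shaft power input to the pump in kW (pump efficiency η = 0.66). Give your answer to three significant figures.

P_shaft ≈ 840 kW

V = 4Q/(πD²) = 3.005 m/s; Re = 1.11×10^6; ε/D = 8.70×10^-4; f = 0.01929
h_f = f(L/D)V²/2g = 32.80 m
Total head H = z + h_f = 42.8 + 32.80 = 75.60 m
P_hyd = ρgQH = 999.9·9.81·0.748·75.60 = 554.7 kW
P_shaft = P_hyd/η = 554.7/0.66 = 840.4 kW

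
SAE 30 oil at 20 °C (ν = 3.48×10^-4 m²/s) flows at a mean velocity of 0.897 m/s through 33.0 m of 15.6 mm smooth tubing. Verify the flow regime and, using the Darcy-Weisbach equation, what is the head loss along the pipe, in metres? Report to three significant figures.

h_f ≈ 138 m

Re = VD/ν = 0.897·0.01560/3.48×10^-4 = 40.2 → laminar (Re < 2300)
f = 64/Re = 1.592
h_f = f(L/D)V²/(2g) = 1.592·(33.0/0.01560)·0.897²/(2·9.81) = 138.1 m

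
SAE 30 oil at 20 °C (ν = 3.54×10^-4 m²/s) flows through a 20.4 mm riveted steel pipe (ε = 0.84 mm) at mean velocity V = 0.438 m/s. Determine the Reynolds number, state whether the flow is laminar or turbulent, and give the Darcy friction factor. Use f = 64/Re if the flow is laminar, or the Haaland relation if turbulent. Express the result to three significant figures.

Re ≈ 25.2; laminar; f = 64/Re ≈ 2.54

Re = VD/ν = 0.4380·0.0204/3.54×10^-4 = 25.2
Re < 2300 → laminar → f = 64/Re = 2.536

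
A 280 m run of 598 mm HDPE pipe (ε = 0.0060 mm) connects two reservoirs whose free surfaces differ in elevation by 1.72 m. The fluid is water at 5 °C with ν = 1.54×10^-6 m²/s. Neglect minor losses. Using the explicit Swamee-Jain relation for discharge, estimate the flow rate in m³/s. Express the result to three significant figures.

Swamee-Jain (Type II): Q = -0.965·√(gD⁵h_f/L)·ln[ε/(3.7D) + √(3.17ν²L/(gD³h_f))]
√(gD⁵h_f/L) = √(9.81·0.598⁵·1.72/280) = 0.06788
ε/(3.7D) = 2.71×10^-6; √(3.17ν²L/(gD³h_f)) = 2.42×10^-5
Q = -0.965·0.06788·ln(2.687×10^-5) = 0.6895 m³/s
Check: V = 2.45 m/s, Re = 9.53×10^5, f = 0.01194, h_f = 1.72 m ≈ 1.72 m ✓

Q ≈ 0.689 m³/s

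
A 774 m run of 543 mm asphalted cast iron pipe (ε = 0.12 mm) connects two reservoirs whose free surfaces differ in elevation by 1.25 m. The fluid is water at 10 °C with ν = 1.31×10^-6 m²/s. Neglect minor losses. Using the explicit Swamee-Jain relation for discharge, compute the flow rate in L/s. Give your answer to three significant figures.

Swamee-Jain (Type II): Q = -0.965·√(gD⁵h_f/L)·ln[ε/(3.7D) + √(3.17ν²L/(gD³h_f))]
√(gD⁵h_f/L) = √(9.81·0.543⁵·1.25/774) = 0.02735
ε/(3.7D) = 5.97×10^-5; √(3.17ν²L/(gD³h_f)) = 4.63×10^-5
Q = -0.965·0.02735·ln(1.060×10^-4) = 0.2415 m³/s
Check: V = 1.04 m/s, Re = 4.32×10^5, f = 0.01590, h_f = 1.26 m ≈ 1.25 m ✓

Q ≈ 242 L/s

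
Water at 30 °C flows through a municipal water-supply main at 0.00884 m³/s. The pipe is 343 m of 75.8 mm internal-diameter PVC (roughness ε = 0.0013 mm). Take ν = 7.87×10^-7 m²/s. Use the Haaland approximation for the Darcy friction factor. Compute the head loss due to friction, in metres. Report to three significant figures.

h_f ≈ 14.0 m

V = 4Q/(πD²) = 4·0.00884/(π·0.0758²) = 1.959 m/s
Re = VD/ν = 1.959·0.0758/7.87×10^-7 = 1.89×10^5 → turbulent
ε/D = 0.0013/75.8 = 1.72×10^-5
Haaland: f = 0.01578
h_f = f(L/D)V²/(2g) = 0.01578·(343/0.0758)·1.959²/(2·9.81) = 13.96 m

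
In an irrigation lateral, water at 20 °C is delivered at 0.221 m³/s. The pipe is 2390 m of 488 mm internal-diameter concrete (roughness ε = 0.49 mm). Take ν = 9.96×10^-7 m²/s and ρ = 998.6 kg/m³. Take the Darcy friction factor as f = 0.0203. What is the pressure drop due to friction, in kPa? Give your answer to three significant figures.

Δp ≈ 69.3 kPa

V = 4Q/(πD²) = 4·0.221/(π·0.488²) = 1.182 m/s
h_f = f(L/D)V²/(2g) = 0.02030·(2390/0.488)·1.182²/(2·9.81) = 7.075 m
Δp = ρg·h_f = 998.6·9.81·7.075 = 69.30 kPa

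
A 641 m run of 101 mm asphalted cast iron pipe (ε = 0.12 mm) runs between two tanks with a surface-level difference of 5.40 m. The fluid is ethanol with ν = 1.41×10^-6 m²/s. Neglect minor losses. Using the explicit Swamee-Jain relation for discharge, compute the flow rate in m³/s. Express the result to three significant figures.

Q ≈ 0.00668 m³/s

Swamee-Jain (Type II): Q = -0.965·√(gD⁵h_f/L)·ln[ε/(3.7D) + √(3.17ν²L/(gD³h_f))]
√(gD⁵h_f/L) = √(9.81·0.101⁵·5.40/641) = 9.320×10^-4
ε/(3.7D) = 3.21×10^-4; √(3.17ν²L/(gD³h_f)) = 2.72×10^-4
Q = -0.965·9.320×10^-4·ln(5.932×10^-4) = 0.006682 m³/s
Check: V = 0.834 m/s, Re = 5.97×10^4, f = 0.02419, h_f = 5.44 m ≈ 5.40 m ✓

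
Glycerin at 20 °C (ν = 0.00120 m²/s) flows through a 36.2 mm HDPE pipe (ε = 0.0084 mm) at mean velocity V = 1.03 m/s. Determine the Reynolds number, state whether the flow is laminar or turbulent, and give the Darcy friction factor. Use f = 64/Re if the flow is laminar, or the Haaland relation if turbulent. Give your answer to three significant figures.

Re = VD/ν = 1.030·0.0362/0.00120 = 31.1
Re < 2300 → laminar → f = 64/Re = 2.060

Re ≈ 31.1; laminar; f = 64/Re ≈ 2.06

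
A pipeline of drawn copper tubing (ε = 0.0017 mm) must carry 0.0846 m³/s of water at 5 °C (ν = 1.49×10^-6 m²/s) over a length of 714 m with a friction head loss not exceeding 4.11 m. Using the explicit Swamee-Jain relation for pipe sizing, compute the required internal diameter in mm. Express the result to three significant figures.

D ≈ 277 mm

Swamee-Jain (Type III): D = 0.66·[ε^1.25·(LQ²/(gh_f))^4.75 + ν·Q^9.4·(L/(gh_f))^5.2]^0.04
LQ²/(gh_f) = 0.1267; L/(gh_f) = 17.71
Term 1 = ε^1.25·(…)^4.75 = 3.36×10^-12; Term 2 = ν·Q^9.4·(…)^5.2 = 3.81×10^-10
D = 0.66·(3.36×10^-12 + 3.81×10^-10)^0.04 = 0.2773 m = 277 mm
Check: V = 1.40 m/s, Re = 2.61×10^5, f = 0.01483, h_f = 3.82 m ≈ 4.11 m ✓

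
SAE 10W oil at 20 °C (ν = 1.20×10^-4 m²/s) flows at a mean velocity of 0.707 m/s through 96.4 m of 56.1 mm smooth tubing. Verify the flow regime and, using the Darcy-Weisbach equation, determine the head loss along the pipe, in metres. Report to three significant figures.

h_f ≈ 8.48 m

Re = VD/ν = 0.707·0.05610/1.20×10^-4 = 331 → laminar (Re < 2300)
f = 64/Re = 0.1936
h_f = f(L/D)V²/(2g) = 0.1936·(96.4/0.05610)·0.707²/(2·9.81) = 8.477 m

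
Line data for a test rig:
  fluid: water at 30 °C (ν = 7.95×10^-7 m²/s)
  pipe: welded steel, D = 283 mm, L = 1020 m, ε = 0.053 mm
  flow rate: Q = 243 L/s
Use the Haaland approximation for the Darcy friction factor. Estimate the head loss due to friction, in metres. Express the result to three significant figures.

h_f ≈ 39.0 m

V = 4Q/(πD²) = 4·0.243/(π·0.283²) = 3.863 m/s
Re = VD/ν = 3.863·0.283/7.95×10^-7 = 1.38×10^6 → turbulent
ε/D = 0.053/283 = 1.87×10^-4
Haaland: f = 0.01424
h_f = f(L/D)V²/(2g) = 0.01424·(1020/0.283)·3.863²/(2·9.81) = 39.03 m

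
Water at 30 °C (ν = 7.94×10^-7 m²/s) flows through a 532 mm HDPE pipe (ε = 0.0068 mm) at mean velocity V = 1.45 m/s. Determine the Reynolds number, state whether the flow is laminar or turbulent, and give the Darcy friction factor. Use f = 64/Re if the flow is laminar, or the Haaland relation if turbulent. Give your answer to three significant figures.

Re ≈ 9.72×10^5; turbulent; f ≈ 0.0119

Re = VD/ν = 1.450·0.532/7.94×10^-7 = 9.72×10^5
Re > 4000 → turbulent; ε/D = 1.28×10^-5
Haaland: f = 0.01187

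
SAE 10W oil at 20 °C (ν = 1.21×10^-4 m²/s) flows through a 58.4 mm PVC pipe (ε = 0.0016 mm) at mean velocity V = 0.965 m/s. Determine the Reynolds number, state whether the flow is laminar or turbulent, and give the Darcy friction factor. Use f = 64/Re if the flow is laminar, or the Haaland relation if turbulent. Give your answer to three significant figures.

Re ≈ 466; laminar; f = 64/Re ≈ 0.137

Re = VD/ν = 0.9650·0.0584/1.21×10^-4 = 466
Re < 2300 → laminar → f = 64/Re = 0.1374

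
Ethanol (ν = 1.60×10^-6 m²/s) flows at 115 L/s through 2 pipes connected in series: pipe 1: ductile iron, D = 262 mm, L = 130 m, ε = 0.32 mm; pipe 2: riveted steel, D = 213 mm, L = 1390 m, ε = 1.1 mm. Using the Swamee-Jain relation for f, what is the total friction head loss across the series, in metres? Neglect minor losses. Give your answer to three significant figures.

H ≈ 110 m

Pipe 1: V = 2.133 m/s, Re = 3.49×10^5, ε/D = 0.00122, f = 0.02150, h_1 = f(L/D)V²/2g = 2.474 m
Pipe 2: V = 3.227 m/s, Re = 4.30×10^5, ε/D = 0.00516, f = 0.03099, h_2 = f(L/D)V²/2g = 107.4 m
Series → Q common, losses add: H = Σh = 109.8 m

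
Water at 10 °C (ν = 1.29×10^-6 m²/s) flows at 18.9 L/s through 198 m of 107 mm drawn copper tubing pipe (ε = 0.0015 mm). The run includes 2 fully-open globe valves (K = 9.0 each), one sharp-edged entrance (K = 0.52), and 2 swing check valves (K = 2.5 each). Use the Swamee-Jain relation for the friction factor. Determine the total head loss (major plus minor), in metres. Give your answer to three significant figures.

H_L ≈ 12.0 m

V = 4Q/(πD²) = 2.102 m/s; V²/2g = 0.2252 m
Re = 1.74×10^5, ε/D = 1.40×10^-5 → f = 0.01607 (Swamee-Jain)
Major: h_f = f(L/D)·V²/2g = 0.01607·1850·0.2252 = 6.698 m
Minor: ΣK = 23.5; h_m = ΣK·V²/2g = 5.296 m
Total H_L = 6.698 + 5.296 = 11.99 m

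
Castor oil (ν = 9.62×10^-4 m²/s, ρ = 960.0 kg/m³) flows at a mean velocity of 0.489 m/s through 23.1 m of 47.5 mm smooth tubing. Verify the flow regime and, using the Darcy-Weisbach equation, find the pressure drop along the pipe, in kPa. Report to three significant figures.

Re = VD/ν = 0.489·0.04750/9.62×10^-4 = 24.1 → laminar (Re < 2300)
f = 64/Re = 2.651
h_f = f(L/D)V²/(2g) = 2.651·(23.1/0.04750)·0.489²/(2·9.81) = 15.71 m
Δp = ρg·h_f = 960.0·9.81·15.71 = 148.0 kPa

Δp ≈ 148 kPa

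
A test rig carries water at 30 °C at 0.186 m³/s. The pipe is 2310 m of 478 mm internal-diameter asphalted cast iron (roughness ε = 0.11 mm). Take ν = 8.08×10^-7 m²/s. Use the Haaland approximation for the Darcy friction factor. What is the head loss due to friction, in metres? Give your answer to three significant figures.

V = 4Q/(πD²) = 4·0.186/(π·0.478²) = 1.036 m/s
Re = VD/ν = 1.036·0.478/8.08×10^-7 = 6.13×10^5 → turbulent
ε/D = 0.11/478 = 2.30×10^-4
Haaland: f = 0.01534
h_f = f(L/D)V²/(2g) = 0.01534·(2310/0.478)·1.036²/(2·9.81) = 4.059 m

h_f ≈ 4.06 m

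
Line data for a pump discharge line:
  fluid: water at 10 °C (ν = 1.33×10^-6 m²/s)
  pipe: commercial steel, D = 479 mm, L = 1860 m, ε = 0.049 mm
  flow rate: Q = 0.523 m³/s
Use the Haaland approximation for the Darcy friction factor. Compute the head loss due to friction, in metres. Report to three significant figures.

h_f ≈ 22.2 m

V = 4Q/(πD²) = 4·0.523/(π·0.479²) = 2.902 m/s
Re = VD/ν = 2.902·0.479/1.33×10^-6 = 1.05×10^6 → turbulent
ε/D = 0.049/479 = 1.02×10^-4
Haaland: f = 0.01331
h_f = f(L/D)V²/(2g) = 0.01331·(1860/0.479)·2.902²/(2·9.81) = 22.19 m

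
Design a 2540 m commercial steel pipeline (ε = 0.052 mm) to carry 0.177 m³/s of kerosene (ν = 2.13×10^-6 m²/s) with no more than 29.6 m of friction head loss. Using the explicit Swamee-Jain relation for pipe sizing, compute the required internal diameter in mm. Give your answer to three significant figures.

D ≈ 327 mm

Swamee-Jain (Type III): D = 0.66·[ε^1.25·(LQ²/(gh_f))^4.75 + ν·Q^9.4·(L/(gh_f))^5.2]^0.04
LQ²/(gh_f) = 0.2740; L/(gh_f) = 8.747
Term 1 = ε^1.25·(…)^4.75 = 9.43×10^-9; Term 2 = ν·Q^9.4·(…)^5.2 = 1.44×10^-8
D = 0.66·(9.43×10^-9 + 1.44×10^-8)^0.04 = 0.3270 m = 327 mm
Check: V = 2.11 m/s, Re = 3.24×10^5, f = 0.01583, h_f = 27.8 m ≈ 29.6 m ✓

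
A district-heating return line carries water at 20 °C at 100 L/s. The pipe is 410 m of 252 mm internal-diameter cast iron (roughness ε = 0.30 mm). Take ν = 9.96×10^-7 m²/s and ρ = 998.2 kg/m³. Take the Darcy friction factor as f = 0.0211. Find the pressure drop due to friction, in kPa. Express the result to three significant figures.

V = 4Q/(πD²) = 4·0.100/(π·0.252²) = 2.005 m/s
h_f = f(L/D)V²/(2g) = 0.02110·(410/0.252)·2.005²/(2·9.81) = 7.034 m
Δp = ρg·h_f = 998.2·9.81·7.034 = 68.88 kPa

Δp ≈ 68.9 kPa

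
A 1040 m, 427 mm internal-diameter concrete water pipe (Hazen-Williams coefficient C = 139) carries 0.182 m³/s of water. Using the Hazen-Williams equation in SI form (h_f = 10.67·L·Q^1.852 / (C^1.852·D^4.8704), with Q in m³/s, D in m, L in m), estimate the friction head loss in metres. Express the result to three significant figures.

h_f ≈ 3.21 m

h_f = 10.67·1040·0.182^1.852 / (139^1.852·0.427^4.8704) = 3.206 m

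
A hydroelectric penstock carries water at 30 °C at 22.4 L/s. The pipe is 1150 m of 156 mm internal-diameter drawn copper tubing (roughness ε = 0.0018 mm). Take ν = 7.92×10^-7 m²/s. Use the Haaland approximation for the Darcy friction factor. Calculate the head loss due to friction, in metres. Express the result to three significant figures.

h_f ≈ 7.82 m

V = 4Q/(πD²) = 4·0.0224/(π·0.156²) = 1.172 m/s
Re = VD/ν = 1.172·0.156/7.92×10^-7 = 2.31×10^5 → turbulent
ε/D = 0.0018/156 = 1.15×10^-5
Haaland: f = 0.01515
h_f = f(L/D)V²/(2g) = 0.01515·(1150/0.156)·1.172²/(2·9.81) = 7.819 m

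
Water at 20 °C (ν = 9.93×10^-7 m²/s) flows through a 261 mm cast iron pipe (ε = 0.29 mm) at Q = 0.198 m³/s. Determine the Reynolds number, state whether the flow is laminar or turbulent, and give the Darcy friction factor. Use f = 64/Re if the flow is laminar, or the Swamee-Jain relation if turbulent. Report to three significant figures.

V = 4Q/(πD²) = 3.701 m/s
Re = VD/ν = 3.701·0.261/9.93×10^-7 = 9.73×10^5
Re > 4000 → turbulent; ε/D = 0.00111
Swamee-Jain: f = 0.02053

Re ≈ 9.73×10^5; turbulent; f ≈ 0.0205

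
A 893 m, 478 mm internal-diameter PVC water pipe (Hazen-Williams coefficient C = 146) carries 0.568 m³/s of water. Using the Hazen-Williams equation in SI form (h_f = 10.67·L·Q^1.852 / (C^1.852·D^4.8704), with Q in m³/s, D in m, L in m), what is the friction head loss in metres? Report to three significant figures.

h_f = 10.67·893·0.568^1.852 / (146^1.852·0.478^4.8704) = 11.94 m

h_f ≈ 11.9 m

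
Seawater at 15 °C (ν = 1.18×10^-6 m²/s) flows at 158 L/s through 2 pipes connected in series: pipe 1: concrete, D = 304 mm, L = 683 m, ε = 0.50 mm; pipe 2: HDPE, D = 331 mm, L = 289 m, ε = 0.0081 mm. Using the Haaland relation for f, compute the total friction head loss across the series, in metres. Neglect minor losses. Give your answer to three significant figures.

Pipe 1: V = 2.177 m/s, Re = 5.61×10^5, ε/D = 0.00164, f = 0.02262, h_1 = f(L/D)V²/2g = 12.28 m
Pipe 2: V = 1.836 m/s, Re = 5.15×10^5, ε/D = 2.45×10^-5, f = 0.01329, h_2 = f(L/D)V²/2g = 1.994 m
Series → Q common, losses add: H = Σh = 14.27 m

H ≈ 14.3 m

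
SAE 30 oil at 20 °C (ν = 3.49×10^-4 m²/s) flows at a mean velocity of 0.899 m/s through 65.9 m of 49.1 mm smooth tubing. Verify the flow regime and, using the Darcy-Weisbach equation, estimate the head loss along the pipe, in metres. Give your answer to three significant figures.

Re = VD/ν = 0.899·0.04910/3.49×10^-4 = 126 → laminar (Re < 2300)
f = 64/Re = 0.5060
h_f = f(L/D)V²/(2g) = 0.5060·(65.9/0.04910)·0.899²/(2·9.81) = 27.98 m

h_f ≈ 28.0 m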